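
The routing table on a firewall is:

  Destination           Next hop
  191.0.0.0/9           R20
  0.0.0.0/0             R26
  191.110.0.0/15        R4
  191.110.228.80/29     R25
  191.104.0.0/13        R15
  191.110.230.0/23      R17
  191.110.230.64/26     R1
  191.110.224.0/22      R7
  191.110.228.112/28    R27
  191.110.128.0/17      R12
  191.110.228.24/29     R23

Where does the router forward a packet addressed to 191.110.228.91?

Routes whose prefix contains 191.110.228.91:
  0.0.0.0/0 (default, matches everything) -> R26
  191.0.0.0/9 (191.0.0.0 - 191.127.255.255) -> R20
  191.104.0.0/13 (191.104.0.0 - 191.111.255.255) -> R15
  191.110.0.0/15 (191.110.0.0 - 191.111.255.255) -> R4
  191.110.128.0/17 (191.110.128.0 - 191.110.255.255) -> R12
More-specific entries that do NOT match:
  191.110.228.80/29 (191.110.228.80 - 191.110.228.87) does not contain 191.110.228.91
  191.110.228.24/29 (191.110.228.24 - 191.110.228.31) does not contain 191.110.228.91
  191.110.228.112/28 (191.110.228.112 - 191.110.228.127) does not contain 191.110.228.91
  191.110.230.64/26 (191.110.230.64 - 191.110.230.127) does not contain 191.110.228.91
  191.110.230.0/23 (191.110.230.0 - 191.110.231.255) does not contain 191.110.228.91
  191.110.224.0/22 (191.110.224.0 - 191.110.227.255) does not contain 191.110.228.91
Longest matching prefix is /17 -> next hop R12.

R12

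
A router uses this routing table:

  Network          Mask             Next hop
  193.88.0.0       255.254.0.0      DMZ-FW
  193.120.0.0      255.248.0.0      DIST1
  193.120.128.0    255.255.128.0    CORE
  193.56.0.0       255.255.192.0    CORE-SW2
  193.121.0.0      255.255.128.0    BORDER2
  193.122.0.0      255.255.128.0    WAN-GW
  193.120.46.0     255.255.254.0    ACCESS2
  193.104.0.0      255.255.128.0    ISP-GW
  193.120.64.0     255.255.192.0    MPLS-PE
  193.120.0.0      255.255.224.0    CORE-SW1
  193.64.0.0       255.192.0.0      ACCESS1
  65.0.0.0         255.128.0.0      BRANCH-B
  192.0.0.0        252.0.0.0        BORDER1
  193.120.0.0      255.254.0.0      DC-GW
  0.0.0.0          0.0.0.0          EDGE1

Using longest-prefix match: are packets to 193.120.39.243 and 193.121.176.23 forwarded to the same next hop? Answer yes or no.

yes

193.120.39.243: longest match 193.120.0.0/15 -> DC-GW
193.121.176.23: longest match 193.120.0.0/15 -> DC-GW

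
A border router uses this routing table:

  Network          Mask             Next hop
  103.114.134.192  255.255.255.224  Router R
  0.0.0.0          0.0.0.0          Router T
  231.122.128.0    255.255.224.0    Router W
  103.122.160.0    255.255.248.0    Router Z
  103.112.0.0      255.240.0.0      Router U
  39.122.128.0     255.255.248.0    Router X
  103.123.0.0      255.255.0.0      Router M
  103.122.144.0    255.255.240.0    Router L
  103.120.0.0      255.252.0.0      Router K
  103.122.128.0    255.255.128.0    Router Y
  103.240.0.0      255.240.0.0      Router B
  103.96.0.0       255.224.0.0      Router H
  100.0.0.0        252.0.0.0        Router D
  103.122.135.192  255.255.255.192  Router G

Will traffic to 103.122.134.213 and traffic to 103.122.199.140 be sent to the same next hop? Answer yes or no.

yes

103.122.134.213: longest match 103.122.128.0/17 -> Router Y
103.122.199.140: longest match 103.122.128.0/17 -> Router Y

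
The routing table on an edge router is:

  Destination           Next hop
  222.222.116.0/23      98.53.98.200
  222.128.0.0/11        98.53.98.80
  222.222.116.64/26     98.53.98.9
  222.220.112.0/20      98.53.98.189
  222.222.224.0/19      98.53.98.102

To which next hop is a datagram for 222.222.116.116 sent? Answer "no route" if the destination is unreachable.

Routes whose prefix contains 222.222.116.116:
  222.222.116.0/23 (222.222.116.0 - 222.222.117.255) -> 98.53.98.200
  222.222.116.64/26 (222.222.116.64 - 222.222.116.127) -> 98.53.98.9
Longest matching prefix is /26 -> next hop 98.53.98.9.

98.53.98.9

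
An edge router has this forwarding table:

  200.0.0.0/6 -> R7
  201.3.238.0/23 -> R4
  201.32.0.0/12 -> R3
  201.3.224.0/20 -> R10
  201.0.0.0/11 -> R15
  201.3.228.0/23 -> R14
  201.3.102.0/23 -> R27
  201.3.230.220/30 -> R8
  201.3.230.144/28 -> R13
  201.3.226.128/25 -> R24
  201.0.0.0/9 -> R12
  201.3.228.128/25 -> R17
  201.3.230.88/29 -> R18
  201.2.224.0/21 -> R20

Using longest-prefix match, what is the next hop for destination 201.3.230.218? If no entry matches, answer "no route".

R10

Routes whose prefix contains 201.3.230.218:
  200.0.0.0/6 (200.0.0.0 - 203.255.255.255) -> R7
  201.0.0.0/9 (201.0.0.0 - 201.127.255.255) -> R12
  201.0.0.0/11 (201.0.0.0 - 201.31.255.255) -> R15
  201.3.224.0/20 (201.3.224.0 - 201.3.239.255) -> R10
More-specific entries that do NOT match:
  201.3.230.220/30 (201.3.230.220 - 201.3.230.223) does not contain 201.3.230.218
  201.3.230.88/29 (201.3.230.88 - 201.3.230.95) does not contain 201.3.230.218
  201.3.230.144/28 (201.3.230.144 - 201.3.230.159) does not contain 201.3.230.218
  201.3.226.128/25 (201.3.226.128 - 201.3.226.255) does not contain 201.3.230.218
  201.3.228.128/25 (201.3.228.128 - 201.3.228.255) does not contain 201.3.230.218
  201.3.238.0/23 (201.3.238.0 - 201.3.239.255) does not contain 201.3.230.218
  201.3.228.0/23 (201.3.228.0 - 201.3.229.255) does not contain 201.3.230.218
  201.3.102.0/23 (201.3.102.0 - 201.3.103.255) does not contain 201.3.230.218
  201.2.224.0/21 (201.2.224.0 - 201.2.231.255) does not contain 201.3.230.218
Longest matching prefix is /20 -> next hop R10.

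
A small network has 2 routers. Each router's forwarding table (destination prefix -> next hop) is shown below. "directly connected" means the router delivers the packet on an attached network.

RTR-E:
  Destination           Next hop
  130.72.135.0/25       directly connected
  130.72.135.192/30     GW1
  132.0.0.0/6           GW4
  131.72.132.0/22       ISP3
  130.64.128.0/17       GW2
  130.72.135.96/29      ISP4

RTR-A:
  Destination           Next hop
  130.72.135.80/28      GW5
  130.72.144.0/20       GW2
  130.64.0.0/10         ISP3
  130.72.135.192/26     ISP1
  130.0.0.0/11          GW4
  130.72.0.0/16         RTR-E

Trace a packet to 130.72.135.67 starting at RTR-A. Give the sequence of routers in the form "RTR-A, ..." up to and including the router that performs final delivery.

RTR-A, RTR-E

At RTR-A: longest match for 130.72.135.67 is 130.72.0.0/16 -> RTR-E
At RTR-E: longest match for 130.72.135.67 is 130.72.135.0/25 -> directly connected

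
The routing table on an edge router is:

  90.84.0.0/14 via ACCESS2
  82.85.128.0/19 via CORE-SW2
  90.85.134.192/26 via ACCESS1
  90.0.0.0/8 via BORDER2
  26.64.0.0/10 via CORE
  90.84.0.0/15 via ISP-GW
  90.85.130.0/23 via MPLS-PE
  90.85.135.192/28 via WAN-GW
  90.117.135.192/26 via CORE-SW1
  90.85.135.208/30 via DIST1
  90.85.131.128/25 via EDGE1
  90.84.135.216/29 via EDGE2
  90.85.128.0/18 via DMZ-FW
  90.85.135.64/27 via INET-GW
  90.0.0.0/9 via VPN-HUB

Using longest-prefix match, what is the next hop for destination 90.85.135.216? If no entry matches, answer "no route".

DMZ-FW

Routes whose prefix contains 90.85.135.216:
  90.0.0.0/8 (90.0.0.0 - 90.255.255.255) -> BORDER2
  90.0.0.0/9 (90.0.0.0 - 90.127.255.255) -> VPN-HUB
  90.84.0.0/14 (90.84.0.0 - 90.87.255.255) -> ACCESS2
  90.84.0.0/15 (90.84.0.0 - 90.85.255.255) -> ISP-GW
  90.85.128.0/18 (90.85.128.0 - 90.85.191.255) -> DMZ-FW
More-specific entries that do NOT match:
  90.85.135.208/30 (90.85.135.208 - 90.85.135.211) does not contain 90.85.135.216
  90.84.135.216/29 (90.84.135.216 - 90.84.135.223) does not contain 90.85.135.216
  90.85.135.192/28 (90.85.135.192 - 90.85.135.207) does not contain 90.85.135.216
  90.85.135.64/27 (90.85.135.64 - 90.85.135.95) does not contain 90.85.135.216
  90.85.134.192/26 (90.85.134.192 - 90.85.134.255) does not contain 90.85.135.216
  90.117.135.192/26 (90.117.135.192 - 90.117.135.255) does not contain 90.85.135.216
  90.85.131.128/25 (90.85.131.128 - 90.85.131.255) does not contain 90.85.135.216
  90.85.130.0/23 (90.85.130.0 - 90.85.131.255) does not contain 90.85.135.216
  82.85.128.0/19 (82.85.128.0 - 82.85.159.255) does not contain 90.85.135.216
Longest matching prefix is /18 -> next hop DMZ-FW.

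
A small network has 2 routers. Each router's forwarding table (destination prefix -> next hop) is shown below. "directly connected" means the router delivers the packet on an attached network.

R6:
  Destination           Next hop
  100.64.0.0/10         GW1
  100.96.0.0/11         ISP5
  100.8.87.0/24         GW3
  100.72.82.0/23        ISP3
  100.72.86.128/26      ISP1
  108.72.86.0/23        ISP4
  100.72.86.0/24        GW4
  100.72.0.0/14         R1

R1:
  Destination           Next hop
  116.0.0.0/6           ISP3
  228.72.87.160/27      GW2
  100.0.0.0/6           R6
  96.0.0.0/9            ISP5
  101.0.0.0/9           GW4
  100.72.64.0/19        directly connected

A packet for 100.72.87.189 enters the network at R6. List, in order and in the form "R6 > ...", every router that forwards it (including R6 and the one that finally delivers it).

At R6: longest match for 100.72.87.189 is 100.72.0.0/14 -> R1
At R1: longest match for 100.72.87.189 is 100.72.64.0/19 -> directly connected

R6 > R1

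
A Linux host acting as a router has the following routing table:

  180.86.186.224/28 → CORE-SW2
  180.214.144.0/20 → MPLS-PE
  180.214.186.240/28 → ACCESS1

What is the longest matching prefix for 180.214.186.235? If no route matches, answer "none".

180.214.186.235 is outside every listed prefix and there is no default route.

none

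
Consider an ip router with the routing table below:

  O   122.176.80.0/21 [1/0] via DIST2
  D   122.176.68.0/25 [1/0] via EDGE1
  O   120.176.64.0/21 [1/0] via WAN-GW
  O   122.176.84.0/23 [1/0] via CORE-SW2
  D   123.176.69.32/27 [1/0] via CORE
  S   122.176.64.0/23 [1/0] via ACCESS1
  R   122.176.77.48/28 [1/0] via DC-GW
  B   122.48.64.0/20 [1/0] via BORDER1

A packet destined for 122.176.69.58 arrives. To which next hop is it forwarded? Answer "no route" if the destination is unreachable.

No entry's prefix contains 122.176.69.58; there is no default route.

no route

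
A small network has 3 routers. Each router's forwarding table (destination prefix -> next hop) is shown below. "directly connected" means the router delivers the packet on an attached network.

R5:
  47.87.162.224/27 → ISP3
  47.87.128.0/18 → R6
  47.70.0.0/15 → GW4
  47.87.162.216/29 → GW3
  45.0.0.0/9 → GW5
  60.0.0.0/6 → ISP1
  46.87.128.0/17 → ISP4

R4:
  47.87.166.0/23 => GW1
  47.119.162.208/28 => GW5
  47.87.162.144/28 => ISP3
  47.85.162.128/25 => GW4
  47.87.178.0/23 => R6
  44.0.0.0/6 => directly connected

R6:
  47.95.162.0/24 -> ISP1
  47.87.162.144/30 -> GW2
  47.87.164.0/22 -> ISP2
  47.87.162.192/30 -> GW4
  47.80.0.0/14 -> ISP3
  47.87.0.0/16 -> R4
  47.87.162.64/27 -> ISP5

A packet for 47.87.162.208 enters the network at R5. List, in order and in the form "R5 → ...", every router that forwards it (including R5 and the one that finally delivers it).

R5 → R6 → R4

At R5: longest match for 47.87.162.208 is 47.87.128.0/18 -> R6
At R6: longest match for 47.87.162.208 is 47.87.0.0/16 -> R4
At R4: longest match for 47.87.162.208 is 44.0.0.0/6 -> directly connected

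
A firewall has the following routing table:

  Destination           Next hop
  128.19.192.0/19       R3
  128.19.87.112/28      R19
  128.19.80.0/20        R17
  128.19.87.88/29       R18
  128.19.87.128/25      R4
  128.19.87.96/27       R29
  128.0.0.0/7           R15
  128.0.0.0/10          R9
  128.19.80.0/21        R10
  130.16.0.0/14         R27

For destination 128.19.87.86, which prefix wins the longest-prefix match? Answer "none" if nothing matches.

Entries matching 128.19.87.86:
  128.0.0.0/7 (128.0.0.0 - 129.255.255.255)
  128.0.0.0/10 (128.0.0.0 - 128.63.255.255)
  128.19.80.0/20 (128.19.80.0 - 128.19.95.255)
  128.19.80.0/21 (128.19.80.0 - 128.19.87.255)
Most specific is 128.19.80.0/21.

128.19.80.0/21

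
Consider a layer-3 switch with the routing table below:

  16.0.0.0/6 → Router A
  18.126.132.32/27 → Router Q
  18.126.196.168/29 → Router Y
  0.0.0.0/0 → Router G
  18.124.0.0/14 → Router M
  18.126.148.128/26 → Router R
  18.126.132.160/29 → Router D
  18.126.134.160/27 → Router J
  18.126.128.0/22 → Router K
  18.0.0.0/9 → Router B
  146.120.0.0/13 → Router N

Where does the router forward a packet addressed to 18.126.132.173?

Routes whose prefix contains 18.126.132.173:
  0.0.0.0/0 (default, matches everything) -> Router G
  16.0.0.0/6 (16.0.0.0 - 19.255.255.255) -> Router A
  18.0.0.0/9 (18.0.0.0 - 18.127.255.255) -> Router B
  18.124.0.0/14 (18.124.0.0 - 18.127.255.255) -> Router M
More-specific entries that do NOT match:
  18.126.196.168/29 (18.126.196.168 - 18.126.196.175) does not contain 18.126.132.173
  18.126.132.160/29 (18.126.132.160 - 18.126.132.167) does not contain 18.126.132.173
  18.126.132.32/27 (18.126.132.32 - 18.126.132.63) does not contain 18.126.132.173
  18.126.134.160/27 (18.126.134.160 - 18.126.134.191) does not contain 18.126.132.173
  18.126.148.128/26 (18.126.148.128 - 18.126.148.191) does not contain 18.126.132.173
  18.126.128.0/22 (18.126.128.0 - 18.126.131.255) does not contain 18.126.132.173
Longest matching prefix is /14 -> next hop Router M.

Router M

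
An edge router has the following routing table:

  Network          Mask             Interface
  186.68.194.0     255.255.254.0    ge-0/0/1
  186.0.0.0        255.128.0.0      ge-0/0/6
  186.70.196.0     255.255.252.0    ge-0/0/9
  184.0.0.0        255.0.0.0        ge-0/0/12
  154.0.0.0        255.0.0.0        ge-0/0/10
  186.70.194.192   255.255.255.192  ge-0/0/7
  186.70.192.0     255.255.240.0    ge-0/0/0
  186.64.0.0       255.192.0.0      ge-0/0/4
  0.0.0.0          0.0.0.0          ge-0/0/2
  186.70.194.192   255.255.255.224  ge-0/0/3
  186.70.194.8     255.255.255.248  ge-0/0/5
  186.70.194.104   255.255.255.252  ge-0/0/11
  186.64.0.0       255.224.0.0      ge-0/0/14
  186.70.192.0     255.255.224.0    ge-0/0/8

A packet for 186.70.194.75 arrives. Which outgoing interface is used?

Routes whose prefix contains 186.70.194.75:
  0.0.0.0/0 (default, matches everything) -> ge-0/0/2
  186.0.0.0/9 (186.0.0.0 - 186.127.255.255) -> ge-0/0/6
  186.64.0.0/10 (186.64.0.0 - 186.127.255.255) -> ge-0/0/4
  186.64.0.0/11 (186.64.0.0 - 186.95.255.255) -> ge-0/0/14
  186.70.192.0/19 (186.70.192.0 - 186.70.223.255) -> ge-0/0/8
  186.70.192.0/20 (186.70.192.0 - 186.70.207.255) -> ge-0/0/0
More-specific entries that do NOT match:
  186.70.194.104/30 (186.70.194.104 - 186.70.194.107) does not contain 186.70.194.75
  186.70.194.8/29 (186.70.194.8 - 186.70.194.15) does not contain 186.70.194.75
  186.70.194.192/27 (186.70.194.192 - 186.70.194.223) does not contain 186.70.194.75
  186.70.194.192/26 (186.70.194.192 - 186.70.194.255) does not contain 186.70.194.75
  186.68.194.0/23 (186.68.194.0 - 186.68.195.255) does not contain 186.70.194.75
  186.70.196.0/22 (186.70.196.0 - 186.70.199.255) does not contain 186.70.194.75
Longest matching prefix is /20 -> interface ge-0/0/0.

ge-0/0/0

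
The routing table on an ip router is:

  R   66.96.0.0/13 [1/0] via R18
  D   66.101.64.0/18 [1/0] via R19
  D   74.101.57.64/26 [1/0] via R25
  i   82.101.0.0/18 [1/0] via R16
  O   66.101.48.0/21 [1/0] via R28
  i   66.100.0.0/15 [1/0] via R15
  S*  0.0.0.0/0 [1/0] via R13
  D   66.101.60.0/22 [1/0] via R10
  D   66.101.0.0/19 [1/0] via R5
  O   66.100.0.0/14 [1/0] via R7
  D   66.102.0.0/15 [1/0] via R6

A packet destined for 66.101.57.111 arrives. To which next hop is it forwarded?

Routes whose prefix contains 66.101.57.111:
  0.0.0.0/0 (default, matches everything) -> R13
  66.96.0.0/13 (66.96.0.0 - 66.103.255.255) -> R18
  66.100.0.0/14 (66.100.0.0 - 66.103.255.255) -> R7
  66.100.0.0/15 (66.100.0.0 - 66.101.255.255) -> R15
More-specific entries that do NOT match:
  74.101.57.64/26 (74.101.57.64 - 74.101.57.127) does not contain 66.101.57.111
  66.101.60.0/22 (66.101.60.0 - 66.101.63.255) does not contain 66.101.57.111
  66.101.48.0/21 (66.101.48.0 - 66.101.55.255) does not contain 66.101.57.111
  66.101.0.0/19 (66.101.0.0 - 66.101.31.255) does not contain 66.101.57.111
  66.101.64.0/18 (66.101.64.0 - 66.101.127.255) does not contain 66.101.57.111
  82.101.0.0/18 (82.101.0.0 - 82.101.63.255) does not contain 66.101.57.111
Longest matching prefix is /15 -> next hop R15.

R15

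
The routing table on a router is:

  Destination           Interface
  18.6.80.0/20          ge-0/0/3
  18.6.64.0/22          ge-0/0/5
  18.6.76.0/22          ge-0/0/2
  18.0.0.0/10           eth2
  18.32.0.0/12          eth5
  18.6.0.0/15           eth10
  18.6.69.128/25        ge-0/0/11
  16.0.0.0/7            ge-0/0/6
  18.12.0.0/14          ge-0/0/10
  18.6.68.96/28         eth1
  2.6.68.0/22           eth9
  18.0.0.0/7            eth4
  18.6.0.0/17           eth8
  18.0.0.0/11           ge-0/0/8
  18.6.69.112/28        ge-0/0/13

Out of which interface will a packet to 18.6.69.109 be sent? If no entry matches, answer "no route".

eth8

Routes whose prefix contains 18.6.69.109:
  18.0.0.0/7 (18.0.0.0 - 19.255.255.255) -> eth4
  18.0.0.0/10 (18.0.0.0 - 18.63.255.255) -> eth2
  18.0.0.0/11 (18.0.0.0 - 18.31.255.255) -> ge-0/0/8
  18.6.0.0/15 (18.6.0.0 - 18.7.255.255) -> eth10
  18.6.0.0/17 (18.6.0.0 - 18.6.127.255) -> eth8
More-specific entries that do NOT match:
  18.6.68.96/28 (18.6.68.96 - 18.6.68.111) does not contain 18.6.69.109
  18.6.69.112/28 (18.6.69.112 - 18.6.69.127) does not contain 18.6.69.109
  18.6.69.128/25 (18.6.69.128 - 18.6.69.255) does not contain 18.6.69.109
  18.6.64.0/22 (18.6.64.0 - 18.6.67.255) does not contain 18.6.69.109
  18.6.76.0/22 (18.6.76.0 - 18.6.79.255) does not contain 18.6.69.109
  2.6.68.0/22 (2.6.68.0 - 2.6.71.255) does not contain 18.6.69.109
  18.6.80.0/20 (18.6.80.0 - 18.6.95.255) does not contain 18.6.69.109
Longest matching prefix is /17 -> interface eth8.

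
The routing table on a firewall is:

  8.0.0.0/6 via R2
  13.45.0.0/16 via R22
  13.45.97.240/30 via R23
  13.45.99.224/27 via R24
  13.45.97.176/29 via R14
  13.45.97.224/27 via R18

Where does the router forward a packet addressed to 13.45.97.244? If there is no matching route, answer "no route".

Routes whose prefix contains 13.45.97.244:
  13.45.0.0/16 (13.45.0.0 - 13.45.255.255) -> R22
  13.45.97.224/27 (13.45.97.224 - 13.45.97.255) -> R18
More-specific entries that do NOT match:
  13.45.97.240/30 (13.45.97.240 - 13.45.97.243) does not contain 13.45.97.244
  13.45.97.176/29 (13.45.97.176 - 13.45.97.183) does not contain 13.45.97.244
Longest matching prefix is /27 -> next hop R18.

R18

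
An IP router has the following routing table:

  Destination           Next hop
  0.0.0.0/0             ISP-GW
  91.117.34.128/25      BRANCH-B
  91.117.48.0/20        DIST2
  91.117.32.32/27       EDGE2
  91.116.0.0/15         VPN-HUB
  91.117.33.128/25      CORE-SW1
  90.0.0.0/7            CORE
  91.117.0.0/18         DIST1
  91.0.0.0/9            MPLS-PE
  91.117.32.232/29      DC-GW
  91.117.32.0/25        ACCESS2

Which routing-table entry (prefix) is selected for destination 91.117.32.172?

91.117.0.0/18

Entries matching 91.117.32.172:
  0.0.0.0/0 (default, matches everything)
  90.0.0.0/7 (90.0.0.0 - 91.255.255.255)
  91.0.0.0/9 (91.0.0.0 - 91.127.255.255)
  91.116.0.0/15 (91.116.0.0 - 91.117.255.255)
  91.117.0.0/18 (91.117.0.0 - 91.117.63.255)
Most specific is 91.117.0.0/18.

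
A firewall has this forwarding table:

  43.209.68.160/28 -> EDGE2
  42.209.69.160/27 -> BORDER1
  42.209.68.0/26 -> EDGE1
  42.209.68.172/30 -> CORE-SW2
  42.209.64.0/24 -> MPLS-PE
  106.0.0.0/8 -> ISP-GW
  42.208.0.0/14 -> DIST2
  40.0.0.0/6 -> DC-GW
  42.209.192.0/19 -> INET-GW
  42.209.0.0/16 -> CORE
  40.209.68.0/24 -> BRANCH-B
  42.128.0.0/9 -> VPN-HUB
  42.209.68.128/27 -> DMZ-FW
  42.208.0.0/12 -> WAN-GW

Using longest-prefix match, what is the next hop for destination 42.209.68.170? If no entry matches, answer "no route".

CORE

Routes whose prefix contains 42.209.68.170:
  40.0.0.0/6 (40.0.0.0 - 43.255.255.255) -> DC-GW
  42.128.0.0/9 (42.128.0.0 - 42.255.255.255) -> VPN-HUB
  42.208.0.0/12 (42.208.0.0 - 42.223.255.255) -> WAN-GW
  42.208.0.0/14 (42.208.0.0 - 42.211.255.255) -> DIST2
  42.209.0.0/16 (42.209.0.0 - 42.209.255.255) -> CORE
More-specific entries that do NOT match:
  42.209.68.172/30 (42.209.68.172 - 42.209.68.175) does not contain 42.209.68.170
  43.209.68.160/28 (43.209.68.160 - 43.209.68.175) does not contain 42.209.68.170
  42.209.69.160/27 (42.209.69.160 - 42.209.69.191) does not contain 42.209.68.170
  42.209.68.128/27 (42.209.68.128 - 42.209.68.159) does not contain 42.209.68.170
  42.209.68.0/26 (42.209.68.0 - 42.209.68.63) does not contain 42.209.68.170
  42.209.64.0/24 (42.209.64.0 - 42.209.64.255) does not contain 42.209.68.170
  40.209.68.0/24 (40.209.68.0 - 40.209.68.255) does not contain 42.209.68.170
  42.209.192.0/19 (42.209.192.0 - 42.209.223.255) does not contain 42.209.68.170
Longest matching prefix is /16 -> next hop CORE.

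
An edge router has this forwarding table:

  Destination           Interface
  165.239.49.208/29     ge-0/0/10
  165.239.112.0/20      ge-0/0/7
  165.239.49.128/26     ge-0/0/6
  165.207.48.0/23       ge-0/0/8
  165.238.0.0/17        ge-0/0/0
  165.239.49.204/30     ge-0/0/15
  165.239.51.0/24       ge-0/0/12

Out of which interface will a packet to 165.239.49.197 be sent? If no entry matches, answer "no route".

no route

No entry's prefix contains 165.239.49.197; there is no default route.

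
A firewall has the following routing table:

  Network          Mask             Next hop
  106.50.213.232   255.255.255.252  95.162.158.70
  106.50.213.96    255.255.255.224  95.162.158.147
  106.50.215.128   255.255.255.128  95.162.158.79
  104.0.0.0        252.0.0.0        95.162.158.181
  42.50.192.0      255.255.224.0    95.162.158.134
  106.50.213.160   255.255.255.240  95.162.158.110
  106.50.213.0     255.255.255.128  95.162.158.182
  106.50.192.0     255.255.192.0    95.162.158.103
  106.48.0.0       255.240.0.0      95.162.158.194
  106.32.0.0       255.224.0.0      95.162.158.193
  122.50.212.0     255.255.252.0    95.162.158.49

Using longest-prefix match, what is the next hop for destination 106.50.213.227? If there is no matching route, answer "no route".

Routes whose prefix contains 106.50.213.227:
  104.0.0.0/6 (104.0.0.0 - 107.255.255.255) -> 95.162.158.181
  106.32.0.0/11 (106.32.0.0 - 106.63.255.255) -> 95.162.158.193
  106.48.0.0/12 (106.48.0.0 - 106.63.255.255) -> 95.162.158.194
  106.50.192.0/18 (106.50.192.0 - 106.50.255.255) -> 95.162.158.103
More-specific entries that do NOT match:
  106.50.213.232/30 (106.50.213.232 - 106.50.213.235) does not contain 106.50.213.227
  106.50.213.160/28 (106.50.213.160 - 106.50.213.175) does not contain 106.50.213.227
  106.50.213.96/27 (106.50.213.96 - 106.50.213.127) does not contain 106.50.213.227
  106.50.215.128/25 (106.50.215.128 - 106.50.215.255) does not contain 106.50.213.227
  106.50.213.0/25 (106.50.213.0 - 106.50.213.127) does not contain 106.50.213.227
  122.50.212.0/22 (122.50.212.0 - 122.50.215.255) does not contain 106.50.213.227
  42.50.192.0/19 (42.50.192.0 - 42.50.223.255) does not contain 106.50.213.227
Longest matching prefix is /18 -> next hop 95.162.158.103.

95.162.158.103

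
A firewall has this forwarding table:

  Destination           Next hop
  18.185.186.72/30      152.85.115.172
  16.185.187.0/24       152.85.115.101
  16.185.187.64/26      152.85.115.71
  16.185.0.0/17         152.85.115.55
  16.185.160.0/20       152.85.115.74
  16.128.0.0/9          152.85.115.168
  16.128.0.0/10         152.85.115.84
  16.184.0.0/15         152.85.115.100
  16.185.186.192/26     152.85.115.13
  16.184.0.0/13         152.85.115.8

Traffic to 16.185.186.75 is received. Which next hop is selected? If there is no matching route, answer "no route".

Routes whose prefix contains 16.185.186.75:
  16.128.0.0/9 (16.128.0.0 - 16.255.255.255) -> 152.85.115.168
  16.128.0.0/10 (16.128.0.0 - 16.191.255.255) -> 152.85.115.84
  16.184.0.0/13 (16.184.0.0 - 16.191.255.255) -> 152.85.115.8
  16.184.0.0/15 (16.184.0.0 - 16.185.255.255) -> 152.85.115.100
More-specific entries that do NOT match:
  18.185.186.72/30 (18.185.186.72 - 18.185.186.75) does not contain 16.185.186.75
  16.185.187.64/26 (16.185.187.64 - 16.185.187.127) does not contain 16.185.186.75
  16.185.186.192/26 (16.185.186.192 - 16.185.186.255) does not contain 16.185.186.75
  16.185.187.0/24 (16.185.187.0 - 16.185.187.255) does not contain 16.185.186.75
  16.185.160.0/20 (16.185.160.0 - 16.185.175.255) does not contain 16.185.186.75
  16.185.0.0/17 (16.185.0.0 - 16.185.127.255) does not contain 16.185.186.75
Longest matching prefix is /15 -> next hop 152.85.115.100.

152.85.115.100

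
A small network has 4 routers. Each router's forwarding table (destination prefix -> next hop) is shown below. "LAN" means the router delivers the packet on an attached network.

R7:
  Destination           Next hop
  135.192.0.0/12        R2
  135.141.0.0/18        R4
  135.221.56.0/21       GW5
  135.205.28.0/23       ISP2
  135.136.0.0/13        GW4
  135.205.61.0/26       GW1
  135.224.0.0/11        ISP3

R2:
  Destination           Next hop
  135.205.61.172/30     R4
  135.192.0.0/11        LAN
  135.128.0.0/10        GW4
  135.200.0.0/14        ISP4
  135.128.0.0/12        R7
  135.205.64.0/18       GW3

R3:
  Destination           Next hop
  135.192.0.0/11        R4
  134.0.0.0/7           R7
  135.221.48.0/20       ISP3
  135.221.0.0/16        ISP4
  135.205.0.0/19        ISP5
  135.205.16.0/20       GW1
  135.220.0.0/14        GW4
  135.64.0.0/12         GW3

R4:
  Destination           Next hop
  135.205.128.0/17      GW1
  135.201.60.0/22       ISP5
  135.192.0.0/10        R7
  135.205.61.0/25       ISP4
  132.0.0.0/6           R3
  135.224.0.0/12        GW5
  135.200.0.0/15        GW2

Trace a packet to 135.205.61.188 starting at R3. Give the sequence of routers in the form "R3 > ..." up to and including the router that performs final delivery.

R3 > R4 > R7 > R2

At R3: longest match for 135.205.61.188 is 135.192.0.0/11 -> R4
At R4: longest match for 135.205.61.188 is 135.192.0.0/10 -> R7
At R7: longest match for 135.205.61.188 is 135.192.0.0/12 -> R2
At R2: longest match for 135.205.61.188 is 135.192.0.0/11 -> LAN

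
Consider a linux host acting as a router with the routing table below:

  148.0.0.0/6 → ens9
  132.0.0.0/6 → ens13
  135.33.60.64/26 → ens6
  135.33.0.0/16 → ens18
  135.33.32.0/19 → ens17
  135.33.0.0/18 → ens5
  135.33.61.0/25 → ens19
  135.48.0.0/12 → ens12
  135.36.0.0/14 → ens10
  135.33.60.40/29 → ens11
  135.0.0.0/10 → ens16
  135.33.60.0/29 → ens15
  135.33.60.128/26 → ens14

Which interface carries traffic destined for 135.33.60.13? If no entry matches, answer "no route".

Routes whose prefix contains 135.33.60.13:
  132.0.0.0/6 (132.0.0.0 - 135.255.255.255) -> ens13
  135.0.0.0/10 (135.0.0.0 - 135.63.255.255) -> ens16
  135.33.0.0/16 (135.33.0.0 - 135.33.255.255) -> ens18
  135.33.0.0/18 (135.33.0.0 - 135.33.63.255) -> ens5
  135.33.32.0/19 (135.33.32.0 - 135.33.63.255) -> ens17
More-specific entries that do NOT match:
  135.33.60.40/29 (135.33.60.40 - 135.33.60.47) does not contain 135.33.60.13
  135.33.60.0/29 (135.33.60.0 - 135.33.60.7) does not contain 135.33.60.13
  135.33.60.64/26 (135.33.60.64 - 135.33.60.127) does not contain 135.33.60.13
  135.33.60.128/26 (135.33.60.128 - 135.33.60.191) does not contain 135.33.60.13
  135.33.61.0/25 (135.33.61.0 - 135.33.61.127) does not contain 135.33.60.13
Longest matching prefix is /19 -> interface ens17.

ens17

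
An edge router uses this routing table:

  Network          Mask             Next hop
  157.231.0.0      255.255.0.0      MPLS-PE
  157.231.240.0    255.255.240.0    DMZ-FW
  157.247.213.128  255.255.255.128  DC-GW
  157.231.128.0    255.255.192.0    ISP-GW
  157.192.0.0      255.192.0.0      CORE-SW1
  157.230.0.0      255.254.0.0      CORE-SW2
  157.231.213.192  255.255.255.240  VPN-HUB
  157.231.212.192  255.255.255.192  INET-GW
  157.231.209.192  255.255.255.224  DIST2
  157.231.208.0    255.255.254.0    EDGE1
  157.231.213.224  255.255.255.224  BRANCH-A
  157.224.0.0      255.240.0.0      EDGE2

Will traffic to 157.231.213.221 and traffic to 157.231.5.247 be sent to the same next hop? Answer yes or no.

157.231.213.221: longest match 157.231.0.0/16 -> MPLS-PE
157.231.5.247: longest match 157.231.0.0/16 -> MPLS-PE

yes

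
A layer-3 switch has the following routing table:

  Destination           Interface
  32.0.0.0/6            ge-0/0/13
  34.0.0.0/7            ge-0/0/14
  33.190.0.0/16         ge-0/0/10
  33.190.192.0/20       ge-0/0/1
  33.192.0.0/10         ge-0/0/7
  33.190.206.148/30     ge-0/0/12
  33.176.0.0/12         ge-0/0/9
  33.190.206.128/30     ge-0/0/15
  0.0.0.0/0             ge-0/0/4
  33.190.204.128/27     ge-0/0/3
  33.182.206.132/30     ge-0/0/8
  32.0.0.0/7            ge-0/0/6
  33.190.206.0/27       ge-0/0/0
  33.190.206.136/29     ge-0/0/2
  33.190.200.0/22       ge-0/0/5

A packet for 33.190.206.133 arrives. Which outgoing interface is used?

ge-0/0/1

Routes whose prefix contains 33.190.206.133:
  0.0.0.0/0 (default, matches everything) -> ge-0/0/4
  32.0.0.0/6 (32.0.0.0 - 35.255.255.255) -> ge-0/0/13
  32.0.0.0/7 (32.0.0.0 - 33.255.255.255) -> ge-0/0/6
  33.176.0.0/12 (33.176.0.0 - 33.191.255.255) -> ge-0/0/9
  33.190.0.0/16 (33.190.0.0 - 33.190.255.255) -> ge-0/0/10
  33.190.192.0/20 (33.190.192.0 - 33.190.207.255) -> ge-0/0/1
More-specific entries that do NOT match:
  33.190.206.148/30 (33.190.206.148 - 33.190.206.151) does not contain 33.190.206.133
  33.190.206.128/30 (33.190.206.128 - 33.190.206.131) does not contain 33.190.206.133
  33.182.206.132/30 (33.182.206.132 - 33.182.206.135) does not contain 33.190.206.133
  33.190.206.136/29 (33.190.206.136 - 33.190.206.143) does not contain 33.190.206.133
  33.190.204.128/27 (33.190.204.128 - 33.190.204.159) does not contain 33.190.206.133
  33.190.206.0/27 (33.190.206.0 - 33.190.206.31) does not contain 33.190.206.133
  33.190.200.0/22 (33.190.200.0 - 33.190.203.255) does not contain 33.190.206.133
Longest matching prefix is /20 -> interface ge-0/0/1.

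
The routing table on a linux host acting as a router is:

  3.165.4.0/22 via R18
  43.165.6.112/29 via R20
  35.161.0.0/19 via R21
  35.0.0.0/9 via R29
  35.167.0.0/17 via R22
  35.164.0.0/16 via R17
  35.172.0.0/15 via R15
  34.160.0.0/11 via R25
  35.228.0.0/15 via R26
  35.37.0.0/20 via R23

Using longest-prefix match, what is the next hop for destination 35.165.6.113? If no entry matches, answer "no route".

no route

No entry's prefix contains 35.165.6.113; there is no default route.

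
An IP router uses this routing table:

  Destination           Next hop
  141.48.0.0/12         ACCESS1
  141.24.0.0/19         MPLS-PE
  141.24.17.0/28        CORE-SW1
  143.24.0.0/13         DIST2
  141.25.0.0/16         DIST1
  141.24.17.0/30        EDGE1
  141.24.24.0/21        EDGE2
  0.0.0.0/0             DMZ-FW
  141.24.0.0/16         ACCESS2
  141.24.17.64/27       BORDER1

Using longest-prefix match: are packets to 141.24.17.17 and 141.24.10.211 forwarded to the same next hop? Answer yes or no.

141.24.17.17: longest match 141.24.0.0/19 -> MPLS-PE
141.24.10.211: longest match 141.24.0.0/19 -> MPLS-PE

yes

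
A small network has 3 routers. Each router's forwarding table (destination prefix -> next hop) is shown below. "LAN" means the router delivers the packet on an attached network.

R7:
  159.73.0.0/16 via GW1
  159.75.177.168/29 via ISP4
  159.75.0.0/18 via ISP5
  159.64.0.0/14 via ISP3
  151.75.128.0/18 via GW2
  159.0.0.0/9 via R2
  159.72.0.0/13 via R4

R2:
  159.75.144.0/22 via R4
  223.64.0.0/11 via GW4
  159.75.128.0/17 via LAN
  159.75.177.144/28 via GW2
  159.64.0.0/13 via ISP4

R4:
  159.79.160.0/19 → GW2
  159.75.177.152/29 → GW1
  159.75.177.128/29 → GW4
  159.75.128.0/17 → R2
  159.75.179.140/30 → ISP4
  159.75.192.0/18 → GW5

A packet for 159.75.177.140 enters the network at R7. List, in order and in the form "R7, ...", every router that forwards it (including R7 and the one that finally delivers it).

R7, R4, R2

At R7: longest match for 159.75.177.140 is 159.72.0.0/13 -> R4
At R4: longest match for 159.75.177.140 is 159.75.128.0/17 -> R2
At R2: longest match for 159.75.177.140 is 159.75.128.0/17 -> LAN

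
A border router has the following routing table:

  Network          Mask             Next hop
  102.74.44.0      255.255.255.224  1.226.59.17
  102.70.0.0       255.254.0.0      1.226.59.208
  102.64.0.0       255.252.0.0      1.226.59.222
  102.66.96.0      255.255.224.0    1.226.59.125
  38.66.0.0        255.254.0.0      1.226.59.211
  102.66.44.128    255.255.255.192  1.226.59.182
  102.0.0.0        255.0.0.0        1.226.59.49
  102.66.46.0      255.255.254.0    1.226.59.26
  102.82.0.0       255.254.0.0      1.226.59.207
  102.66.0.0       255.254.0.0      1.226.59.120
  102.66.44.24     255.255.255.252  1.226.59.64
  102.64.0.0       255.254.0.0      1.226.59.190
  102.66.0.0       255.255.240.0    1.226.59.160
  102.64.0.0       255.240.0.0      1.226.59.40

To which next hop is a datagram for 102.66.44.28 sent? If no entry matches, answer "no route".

Routes whose prefix contains 102.66.44.28:
  102.0.0.0/8 (102.0.0.0 - 102.255.255.255) -> 1.226.59.49
  102.64.0.0/12 (102.64.0.0 - 102.79.255.255) -> 1.226.59.40
  102.64.0.0/14 (102.64.0.0 - 102.67.255.255) -> 1.226.59.222
  102.66.0.0/15 (102.66.0.0 - 102.67.255.255) -> 1.226.59.120
More-specific entries that do NOT match:
  102.66.44.24/30 (102.66.44.24 - 102.66.44.27) does not contain 102.66.44.28
  102.74.44.0/27 (102.74.44.0 - 102.74.44.31) does not contain 102.66.44.28
  102.66.44.128/26 (102.66.44.128 - 102.66.44.191) does not contain 102.66.44.28
  102.66.46.0/23 (102.66.46.0 - 102.66.47.255) does not contain 102.66.44.28
  102.66.0.0/20 (102.66.0.0 - 102.66.15.255) does not contain 102.66.44.28
  102.66.96.0/19 (102.66.96.0 - 102.66.127.255) does not contain 102.66.44.28
Longest matching prefix is /15 -> next hop 1.226.59.120.

1.226.59.120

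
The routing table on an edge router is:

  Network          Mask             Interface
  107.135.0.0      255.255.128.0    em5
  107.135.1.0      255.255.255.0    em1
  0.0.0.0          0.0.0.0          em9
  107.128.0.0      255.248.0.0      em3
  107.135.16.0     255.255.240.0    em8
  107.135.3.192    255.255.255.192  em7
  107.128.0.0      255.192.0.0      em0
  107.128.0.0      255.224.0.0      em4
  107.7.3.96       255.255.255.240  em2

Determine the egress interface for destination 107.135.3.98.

em5

Routes whose prefix contains 107.135.3.98:
  0.0.0.0/0 (default, matches everything) -> em9
  107.128.0.0/10 (107.128.0.0 - 107.191.255.255) -> em0
  107.128.0.0/11 (107.128.0.0 - 107.159.255.255) -> em4
  107.128.0.0/13 (107.128.0.0 - 107.135.255.255) -> em3
  107.135.0.0/17 (107.135.0.0 - 107.135.127.255) -> em5
More-specific entries that do NOT match:
  107.7.3.96/28 (107.7.3.96 - 107.7.3.111) does not contain 107.135.3.98
  107.135.3.192/26 (107.135.3.192 - 107.135.3.255) does not contain 107.135.3.98
  107.135.1.0/24 (107.135.1.0 - 107.135.1.255) does not contain 107.135.3.98
  107.135.16.0/20 (107.135.16.0 - 107.135.31.255) does not contain 107.135.3.98
Longest matching prefix is /17 -> interface em5.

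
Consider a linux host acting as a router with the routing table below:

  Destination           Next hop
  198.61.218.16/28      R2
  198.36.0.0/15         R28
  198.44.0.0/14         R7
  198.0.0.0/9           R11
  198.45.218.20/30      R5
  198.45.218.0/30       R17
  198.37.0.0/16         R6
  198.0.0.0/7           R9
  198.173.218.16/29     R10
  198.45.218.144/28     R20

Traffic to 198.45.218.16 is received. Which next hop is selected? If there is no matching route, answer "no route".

Routes whose prefix contains 198.45.218.16:
  198.0.0.0/7 (198.0.0.0 - 199.255.255.255) -> R9
  198.0.0.0/9 (198.0.0.0 - 198.127.255.255) -> R11
  198.44.0.0/14 (198.44.0.0 - 198.47.255.255) -> R7
More-specific entries that do NOT match:
  198.45.218.20/30 (198.45.218.20 - 198.45.218.23) does not contain 198.45.218.16
  198.45.218.0/30 (198.45.218.0 - 198.45.218.3) does not contain 198.45.218.16
  198.173.218.16/29 (198.173.218.16 - 198.173.218.23) does not contain 198.45.218.16
  198.61.218.16/28 (198.61.218.16 - 198.61.218.31) does not contain 198.45.218.16
  198.45.218.144/28 (198.45.218.144 - 198.45.218.159) does not contain 198.45.218.16
  198.37.0.0/16 (198.37.0.0 - 198.37.255.255) does not contain 198.45.218.16
  198.36.0.0/15 (198.36.0.0 - 198.37.255.255) does not contain 198.45.218.16
Longest matching prefix is /14 -> next hop R7.

R7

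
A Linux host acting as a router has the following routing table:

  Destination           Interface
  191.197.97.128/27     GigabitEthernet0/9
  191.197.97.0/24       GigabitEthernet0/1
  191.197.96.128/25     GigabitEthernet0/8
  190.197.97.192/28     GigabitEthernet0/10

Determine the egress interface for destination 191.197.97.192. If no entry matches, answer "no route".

GigabitEthernet0/1

Routes whose prefix contains 191.197.97.192:
  191.197.97.0/24 (191.197.97.0 - 191.197.97.255) -> GigabitEthernet0/1
More-specific entries that do NOT match:
  190.197.97.192/28 (190.197.97.192 - 190.197.97.207) does not contain 191.197.97.192
  191.197.97.128/27 (191.197.97.128 - 191.197.97.159) does not contain 191.197.97.192
  191.197.96.128/25 (191.197.96.128 - 191.197.96.255) does not contain 191.197.97.192
Longest matching prefix is /24 -> interface GigabitEthernet0/1.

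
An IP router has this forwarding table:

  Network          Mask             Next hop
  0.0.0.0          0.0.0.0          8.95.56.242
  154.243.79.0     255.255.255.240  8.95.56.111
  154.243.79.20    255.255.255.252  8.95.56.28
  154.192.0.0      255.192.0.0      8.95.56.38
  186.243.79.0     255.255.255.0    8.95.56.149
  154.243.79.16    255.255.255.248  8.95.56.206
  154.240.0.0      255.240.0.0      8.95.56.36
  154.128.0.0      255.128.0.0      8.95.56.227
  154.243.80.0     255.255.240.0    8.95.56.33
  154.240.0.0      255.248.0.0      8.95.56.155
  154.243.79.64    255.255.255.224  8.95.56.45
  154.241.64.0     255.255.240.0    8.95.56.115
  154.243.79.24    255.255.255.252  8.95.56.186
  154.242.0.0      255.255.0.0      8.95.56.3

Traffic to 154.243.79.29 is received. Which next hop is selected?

Routes whose prefix contains 154.243.79.29:
  0.0.0.0/0 (default, matches everything) -> 8.95.56.242
  154.128.0.0/9 (154.128.0.0 - 154.255.255.255) -> 8.95.56.227
  154.192.0.0/10 (154.192.0.0 - 154.255.255.255) -> 8.95.56.38
  154.240.0.0/12 (154.240.0.0 - 154.255.255.255) -> 8.95.56.36
  154.240.0.0/13 (154.240.0.0 - 154.247.255.255) -> 8.95.56.155
More-specific entries that do NOT match:
  154.243.79.20/30 (154.243.79.20 - 154.243.79.23) does not contain 154.243.79.29
  154.243.79.24/30 (154.243.79.24 - 154.243.79.27) does not contain 154.243.79.29
  154.243.79.16/29 (154.243.79.16 - 154.243.79.23) does not contain 154.243.79.29
  154.243.79.0/28 (154.243.79.0 - 154.243.79.15) does not contain 154.243.79.29
  154.243.79.64/27 (154.243.79.64 - 154.243.79.95) does not contain 154.243.79.29
  186.243.79.0/24 (186.243.79.0 - 186.243.79.255) does not contain 154.243.79.29
  154.243.80.0/20 (154.243.80.0 - 154.243.95.255) does not contain 154.243.79.29
  154.241.64.0/20 (154.241.64.0 - 154.241.79.255) does not contain 154.243.79.29
  154.242.0.0/16 (154.242.0.0 - 154.242.255.255) does not contain 154.243.79.29
Longest matching prefix is /13 -> next hop 8.95.56.155.

8.95.56.155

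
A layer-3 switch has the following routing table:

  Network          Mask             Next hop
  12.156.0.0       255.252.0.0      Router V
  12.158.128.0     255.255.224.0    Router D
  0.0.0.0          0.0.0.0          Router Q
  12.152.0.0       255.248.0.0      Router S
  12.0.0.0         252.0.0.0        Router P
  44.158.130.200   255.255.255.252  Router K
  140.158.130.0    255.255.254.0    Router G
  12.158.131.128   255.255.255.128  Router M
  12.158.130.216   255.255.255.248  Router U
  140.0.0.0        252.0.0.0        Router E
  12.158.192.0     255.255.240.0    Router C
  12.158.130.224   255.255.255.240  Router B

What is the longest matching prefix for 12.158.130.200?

12.158.128.0/19

Entries matching 12.158.130.200:
  0.0.0.0/0 (default, matches everything)
  12.0.0.0/6 (12.0.0.0 - 15.255.255.255)
  12.152.0.0/13 (12.152.0.0 - 12.159.255.255)
  12.156.0.0/14 (12.156.0.0 - 12.159.255.255)
  12.158.128.0/19 (12.158.128.0 - 12.158.159.255)
Most specific is 12.158.128.0/19.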